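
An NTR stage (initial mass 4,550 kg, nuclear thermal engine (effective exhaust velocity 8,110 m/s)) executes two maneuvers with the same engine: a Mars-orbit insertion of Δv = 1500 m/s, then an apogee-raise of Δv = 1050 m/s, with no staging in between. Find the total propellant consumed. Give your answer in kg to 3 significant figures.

After the first burn: m = 4550 × exp(−1500/8110.0) = 4550 × 0.83114 = 3,781.69 kg.
After the second burn: m = 3,781.69 × exp(−1050/8110.0) = 3,781.69 × 0.87856 = 3,322.44 kg.
Total propellant = m₀ − m_final = 4550 − 3,322.44 = 1,227.56 kg.

total propellant consumed ≈ 1230 kg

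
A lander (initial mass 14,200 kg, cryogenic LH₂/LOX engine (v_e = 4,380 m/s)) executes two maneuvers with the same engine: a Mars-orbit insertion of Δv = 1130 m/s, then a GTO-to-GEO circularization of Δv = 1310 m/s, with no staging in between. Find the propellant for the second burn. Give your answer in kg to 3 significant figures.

After the first burn: m = 14200 × exp(−1130/4380.0) = 14200 × 0.77260 = 10,970.9 kg.
After the second burn: m = 10,970.9 × exp(−1310/4380.0) = 10,970.9 × 0.74150 = 8,134.92 kg.
Second-burn propellant = 10,970.9 − 8,134.92 = 2,835.98 kg.

propellant for the second burn ≈ 2840 kg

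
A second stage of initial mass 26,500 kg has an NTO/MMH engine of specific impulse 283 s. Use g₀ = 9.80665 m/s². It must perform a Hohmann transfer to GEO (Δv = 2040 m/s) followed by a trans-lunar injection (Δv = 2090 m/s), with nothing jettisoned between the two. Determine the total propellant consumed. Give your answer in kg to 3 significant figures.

v_e = Isp · g₀ = 283 × 9.80665 = 2775.3 m/s.
After the first burn: m = 26500 × exp(−2040/2775.3) = 26500 × 0.47948 = 12,706.2 kg.
After the second burn: m = 12,706.2 × exp(−2090/2775.3) = 12,706.2 × 0.47092 = 5,983.6 kg.
Total propellant = m₀ − m_final = 26500 − 5,983.6 = 20,516.4 kg.

total propellant consumed ≈ 20500 kg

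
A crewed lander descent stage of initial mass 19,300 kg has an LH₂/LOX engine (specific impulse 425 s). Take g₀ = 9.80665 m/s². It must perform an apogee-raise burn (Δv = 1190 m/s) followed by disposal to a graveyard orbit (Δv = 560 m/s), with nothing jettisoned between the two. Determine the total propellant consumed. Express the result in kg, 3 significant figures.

total propellant consumed ≈ 6620 kg

v_e = Isp · g₀ = 425 × 9.80665 = 4167.8 m/s.
After the first burn: m = 19300 × exp(−1190/4167.8) = 19300 × 0.75162 = 14,506.3 kg.
After the second burn: m = 14,506.3 × exp(−560/4167.8) = 14,506.3 × 0.87427 = 12,682.4 kg.
Total propellant = m₀ − m_final = 19300 − 12,682.4 = 6,617.6 kg.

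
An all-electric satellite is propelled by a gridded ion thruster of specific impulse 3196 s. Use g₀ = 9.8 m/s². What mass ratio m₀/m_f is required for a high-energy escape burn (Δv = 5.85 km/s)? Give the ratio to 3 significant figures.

v_e = Isp · g₀ = 3196 × 9.8 = 31320.8 m/s.
From the ideal rocket equation, m₀/m_f = exp(Δv / v_e) = exp(5850 / 31320.8) = exp(0.1868) = 1.2054.

mass ratio ≈ 1.21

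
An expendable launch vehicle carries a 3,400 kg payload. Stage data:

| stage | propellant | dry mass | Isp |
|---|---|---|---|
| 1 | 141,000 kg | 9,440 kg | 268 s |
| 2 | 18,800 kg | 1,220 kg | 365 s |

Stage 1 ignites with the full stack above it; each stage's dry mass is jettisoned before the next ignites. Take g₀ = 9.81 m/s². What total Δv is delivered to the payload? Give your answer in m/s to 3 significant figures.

Δv ≈ 10200 m/s

Ignition mass of stage 1 = 141,000+9,440 + 18,800+1,220 + 3,400 = 173,860 kg.
Stage 1: m₀ = 173,860 kg, m_f = 173,860 − 141,000 = 32,860 kg; Δv = 268×9.81×ln(5.291) = 2629.1×1.6660 ≈ 4380 m/s.
Stage 2: m₀ = 23,420 kg, m_f = 23,420 − 18,800 = 4,620 kg; Δv = 365×9.81×ln(5.069) = 3580.7×1.6232 ≈ 5812 m/s.
Total Δv = 4380 + 5812 = 10192 m/s.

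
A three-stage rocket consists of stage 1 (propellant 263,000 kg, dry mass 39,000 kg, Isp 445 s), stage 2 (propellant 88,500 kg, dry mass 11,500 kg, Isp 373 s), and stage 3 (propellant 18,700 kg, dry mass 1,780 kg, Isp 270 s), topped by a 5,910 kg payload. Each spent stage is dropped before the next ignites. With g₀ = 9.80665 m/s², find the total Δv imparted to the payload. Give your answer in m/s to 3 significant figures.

Ignition mass of stage 1 = 263,000+39,000 + 88,500+11,500 + 18,700+1,780 + 5,910 = 428,390 kg.
Stage 1: m₀ = 428,390 kg, m_f = 428,390 − 263,000 = 165,390 kg; Δv = 445×9.80665×ln(2.59) = 4364.0×0.9517 ≈ 4153 m/s.
Stage 2: m₀ = 126,390 kg, m_f = 126,390 − 88,500 = 37,890 kg; Δv = 373×9.80665×ln(3.336) = 3657.9×1.2047 ≈ 4407 m/s.
Stage 3: m₀ = 26,390 kg, m_f = 26,390 − 18,700 = 7,690 kg; Δv = 270×9.80665×ln(3.432) = 2647.8×1.2331 ≈ 3265 m/s.
Total Δv = 4153 + 4407 + 3265 = 11825 m/s.

Δv ≈ 11800 m/s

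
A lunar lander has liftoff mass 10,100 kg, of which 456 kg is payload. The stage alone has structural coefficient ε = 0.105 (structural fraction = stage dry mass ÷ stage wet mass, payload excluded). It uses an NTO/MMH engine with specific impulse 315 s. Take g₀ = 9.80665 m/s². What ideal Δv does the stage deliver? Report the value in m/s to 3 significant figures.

Stage wet mass = m₀ − payload = 10,100 − 456 = 9,644 kg.
Stage dry mass = ε × stage wet mass = 0.105 × 9,644 = 1,012.62 kg.
Burnout mass m_f = stage dry + payload = 1,012.62 + 456 = 1,468.62 kg.
v_e = Isp · g₀ = 315 × 9.80665 = 3089.1 m/s.
Δv = v_e · ln(10,100/1,468.62) = 3089.1 × ln(6.877) = 3089.1 × 1.9282 ≈ 5956 m/s.

Δv ≈ 5960 m/s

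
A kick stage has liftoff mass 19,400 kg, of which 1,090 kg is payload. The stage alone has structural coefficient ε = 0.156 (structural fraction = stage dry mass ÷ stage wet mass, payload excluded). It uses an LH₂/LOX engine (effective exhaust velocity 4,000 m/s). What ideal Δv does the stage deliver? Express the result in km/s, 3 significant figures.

Δv ≈ 6.37 km/s

Stage wet mass = m₀ − payload = 19,400 − 1,090 = 18,310 kg.
Stage dry mass = ε × stage wet mass = 0.156 × 18,310 = 2,856.36 kg.
Burnout mass m_f = stage dry + payload = 2,856.36 + 1,090 = 3,946.36 kg.
Rocket equation: Δv = v_e · ln(19,400/3,946.36) = 4000.0 × ln(4.916) = 4000.0 × 1.5925 ≈ 6370 m/s.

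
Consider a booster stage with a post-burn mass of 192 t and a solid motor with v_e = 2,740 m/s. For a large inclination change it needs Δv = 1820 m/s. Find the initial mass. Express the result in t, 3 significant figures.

From the ideal rocket equation, m₀/m_f = exp(Δv / v_e) = exp(1820 / 2740.0) = exp(0.6642) = 1.9430.
m₀ = m_f × 1.9430 = 192 × 1.9430 = 373.056 t.

initial mass ≈ 373 t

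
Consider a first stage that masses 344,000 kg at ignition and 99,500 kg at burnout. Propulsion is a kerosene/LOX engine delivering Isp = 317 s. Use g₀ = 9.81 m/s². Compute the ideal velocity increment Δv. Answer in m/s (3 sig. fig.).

Δv ≈ 3860 m/s

v_e = Isp · g₀ = 317 × 9.81 = 3109.8 m/s.
Δv = v_e · ln(m₀/m_f) = 3109.8 × ln(3.457) = 3109.8 × 1.2405 ≈ 3857.6 m/s.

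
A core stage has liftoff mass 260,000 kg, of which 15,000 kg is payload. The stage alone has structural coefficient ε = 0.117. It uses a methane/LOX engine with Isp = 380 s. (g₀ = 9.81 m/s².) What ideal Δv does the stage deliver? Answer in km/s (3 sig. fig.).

Δv ≈ 6.65 km/s

Stage wet mass = m₀ − payload = 260,000 − 15,000 = 245,000 kg.
Stage dry mass = ε × stage wet mass = 0.117 × 245,000 = 28,665 kg.
Burnout mass m_f = stage dry + payload = 28,665 + 15,000 = 43,665 kg.
v_e = Isp · g₀ = 380 × 9.81 = 3727.8 m/s.
Δv = v_e · ln(260,000/43,665) = 3727.8 × ln(5.954) = 3727.8 × 1.7841 ≈ 6651 m/s.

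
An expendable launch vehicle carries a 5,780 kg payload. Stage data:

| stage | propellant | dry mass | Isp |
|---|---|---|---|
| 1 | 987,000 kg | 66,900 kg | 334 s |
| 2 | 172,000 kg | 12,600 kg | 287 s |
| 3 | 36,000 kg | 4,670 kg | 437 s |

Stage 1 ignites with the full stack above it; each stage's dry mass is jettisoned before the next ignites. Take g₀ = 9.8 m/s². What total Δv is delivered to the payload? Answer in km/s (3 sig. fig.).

Δv ≈ 15.0 km/s

Ignition mass of stage 1 = 987,000+66,900 + 172,000+12,600 + 36,000+4,670 + 5,780 = 1,284,950 kg.
Stage 1: m₀ = 1,284,950 kg, m_f = 1,284,950 − 987,000 = 297,950 kg; Δv = 334×9.8×ln(4.313) = 3273.2×1.4615 ≈ 4784 m/s.
Stage 2: m₀ = 231,050 kg, m_f = 231,050 − 172,000 = 59,050 kg; Δv = 287×9.8×ln(3.913) = 2812.6×1.3642 ≈ 3837 m/s.
Stage 3: m₀ = 46,450 kg, m_f = 46,450 − 36,000 = 10,450 kg; Δv = 437×9.8×ln(4.445) = 4282.6×1.4918 ≈ 6389 m/s.
Total Δv = 4784 + 3837 + 6389 = 15010 m/s.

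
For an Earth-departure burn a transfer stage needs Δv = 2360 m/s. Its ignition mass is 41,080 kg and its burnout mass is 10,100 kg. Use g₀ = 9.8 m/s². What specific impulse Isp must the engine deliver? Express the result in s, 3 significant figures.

ln(m₀/m_f) = ln(41080/10100) = ln(4.067) = 1.4030.
v_e = Δv / ln(m₀/m_f) = 2360 / 1.4030 = 1682.1 m/s.
Isp = v_e / g₀ = 1682.1 / 9.8 = 171.6 s.

Isp ≈ 172 s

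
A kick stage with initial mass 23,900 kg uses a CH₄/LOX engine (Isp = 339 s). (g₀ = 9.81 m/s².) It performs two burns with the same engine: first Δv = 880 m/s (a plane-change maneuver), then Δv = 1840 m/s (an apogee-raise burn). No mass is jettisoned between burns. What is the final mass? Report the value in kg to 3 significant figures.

final mass ≈ 10500 kg

v_e = Isp · g₀ = 339 × 9.81 = 3325.6 m/s.
After the first burn: m = 23900 × exp(−880/3325.6) = 23900 × 0.76750 = 18,343.3 kg.
After the second burn: m = 18,343.3 × exp(−1840/3325.6) = 18,343.3 × 0.57506 = 10,548.5 kg.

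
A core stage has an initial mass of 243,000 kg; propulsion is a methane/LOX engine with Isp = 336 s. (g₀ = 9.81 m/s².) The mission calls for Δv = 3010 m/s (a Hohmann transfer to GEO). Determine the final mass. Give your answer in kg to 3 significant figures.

final mass ≈ 97500 kg

v_e = Isp · g₀ = 336 × 9.81 = 3296.2 m/s.
m₀/m_f = exp(Δv / v_e) = exp(3010 / 3296.2) = exp(0.9132) = 2.4922.
m_f = m₀ / 2.4922 = 243,000 / 2.4922 = 97,504.2 kg.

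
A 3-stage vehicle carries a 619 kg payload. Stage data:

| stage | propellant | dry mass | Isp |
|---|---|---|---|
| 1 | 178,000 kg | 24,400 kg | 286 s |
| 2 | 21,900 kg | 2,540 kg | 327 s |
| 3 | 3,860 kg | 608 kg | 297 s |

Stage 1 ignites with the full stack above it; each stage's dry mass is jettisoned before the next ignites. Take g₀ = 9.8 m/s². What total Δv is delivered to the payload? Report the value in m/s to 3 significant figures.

Δv ≈ 12600 m/s

Ignition mass of stage 1 = 178,000+24,400 + 21,900+2,540 + 3,860+608 + 619 = 231,927 kg.
Stage 1: m₀ = 231,927 kg, m_f = 231,927 − 178,000 = 53,927 kg; Δv = 286×9.8×ln(4.301) = 2802.8×1.4588 ≈ 4089 m/s.
Stage 2: m₀ = 29,527 kg, m_f = 29,527 − 21,900 = 7,627 kg; Δv = 327×9.8×ln(3.871) = 3204.6×1.3536 ≈ 4338 m/s.
Stage 3: m₀ = 5,087 kg, m_f = 5,087 − 3,860 = 1,227 kg; Δv = 297×9.8×ln(4.146) = 2910.6×1.4221 ≈ 4139 m/s.
Total Δv = 4089 + 4338 + 4139 = 12566 m/s.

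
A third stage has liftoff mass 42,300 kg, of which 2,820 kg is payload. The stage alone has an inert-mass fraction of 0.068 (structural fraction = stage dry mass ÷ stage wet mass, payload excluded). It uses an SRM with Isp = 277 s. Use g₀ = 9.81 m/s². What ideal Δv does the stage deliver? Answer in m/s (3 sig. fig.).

Δv ≈ 5540 m/s

Stage wet mass = m₀ − payload = 42,300 − 2,820 = 39,480 kg.
Stage dry mass = ε × stage wet mass = 0.068 × 39,480 = 2,684.64 kg.
Burnout mass m_f = stage dry + payload = 2,684.64 + 2,820 = 5,504.64 kg.
v_e = Isp · g₀ = 277 × 9.81 = 2717.4 m/s.
From the ideal rocket equation, Δv = v_e · ln(42,300/5,504.64) = 2717.4 × ln(7.684) = 2717.4 × 2.0392 ≈ 5541 m/s.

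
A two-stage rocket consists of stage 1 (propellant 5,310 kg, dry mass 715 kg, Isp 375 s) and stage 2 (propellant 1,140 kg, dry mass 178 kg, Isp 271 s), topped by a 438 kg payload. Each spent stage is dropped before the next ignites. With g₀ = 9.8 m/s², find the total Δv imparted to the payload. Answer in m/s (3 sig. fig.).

Ignition mass of stage 1 = 5,310+715 + 1,140+178 + 438 = 7,781 kg.
Stage 1: m₀ = 7,781 kg, m_f = 7,781 − 5,310 = 2,471 kg; Δv = 375×9.8×ln(3.149) = 3675.0×1.1471 ≈ 4215 m/s.
Stage 2: m₀ = 1,756 kg, m_f = 1,756 − 1,140 = 616 kg; Δv = 271×9.8×ln(2.851) = 2655.8×1.0475 ≈ 2782 m/s.
Total Δv = 4215 + 2782 = 6997 m/s.

Δv ≈ 7000 m/s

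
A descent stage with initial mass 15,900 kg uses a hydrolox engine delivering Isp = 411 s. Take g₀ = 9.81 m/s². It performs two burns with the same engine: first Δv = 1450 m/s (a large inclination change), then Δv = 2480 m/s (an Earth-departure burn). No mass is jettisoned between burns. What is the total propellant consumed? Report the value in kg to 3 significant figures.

total propellant consumed ≈ 9900 kg

v_e = Isp · g₀ = 411 × 9.81 = 4031.9 m/s.
After the first burn: m = 15900 × exp(−1450/4031.9) = 15900 × 0.69793 = 11,097.1 kg.
After the second burn: m = 11,097.1 × exp(−2480/4031.9) = 11,097.1 × 0.54059 = 5,998.98 kg.
Total propellant = m₀ − m_final = 15900 − 5,998.98 = 9,901.02 kg.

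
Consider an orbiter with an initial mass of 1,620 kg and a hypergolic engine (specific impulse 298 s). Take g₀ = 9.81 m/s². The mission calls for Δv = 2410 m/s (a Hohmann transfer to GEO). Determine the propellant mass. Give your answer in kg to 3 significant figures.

propellant mass ≈ 910 kg

v_e = Isp · g₀ = 298 × 9.81 = 2923.4 m/s.
From the ideal rocket equation, m₀/m_f = exp(Δv / v_e) = exp(2410 / 2923.4) = exp(0.8244) = 2.2805.
m_f = 1,620 / 2.2805 = 710.371 kg, so propellant = m₀ − m_f = 1,620 − 710.371 = 909.629 kg.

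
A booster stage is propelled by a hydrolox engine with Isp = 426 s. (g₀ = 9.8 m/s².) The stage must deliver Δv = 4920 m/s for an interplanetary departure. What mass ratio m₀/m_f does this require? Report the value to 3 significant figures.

v_e = Isp · g₀ = 426 × 9.8 = 4174.8 m/s.
From the ideal rocket equation, m₀/m_f = exp(Δv / v_e) = exp(4920 / 4174.8) = exp(1.1785) = 3.2495.

mass ratio ≈ 3.25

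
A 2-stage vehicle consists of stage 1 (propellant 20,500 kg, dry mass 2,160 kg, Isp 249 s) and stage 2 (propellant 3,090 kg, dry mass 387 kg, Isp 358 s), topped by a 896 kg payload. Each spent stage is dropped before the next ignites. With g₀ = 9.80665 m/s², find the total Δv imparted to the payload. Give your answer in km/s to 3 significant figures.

Ignition mass of stage 1 = 20,500+2,160 + 3,090+387 + 896 = 27,033 kg.
Stage 1: m₀ = 27,033 kg, m_f = 27,033 − 20,500 = 6,533 kg; Δv = 249×9.80665×ln(4.138) = 2441.9×1.4202 ≈ 3468 m/s.
Stage 2: m₀ = 4,373 kg, m_f = 4,373 − 3,090 = 1,283 kg; Δv = 358×9.80665×ln(3.408) = 3510.8×1.2262 ≈ 4305 m/s.
Total Δv = 3468 + 4305 = 7773 m/s.

Δv ≈ 7.77 km/s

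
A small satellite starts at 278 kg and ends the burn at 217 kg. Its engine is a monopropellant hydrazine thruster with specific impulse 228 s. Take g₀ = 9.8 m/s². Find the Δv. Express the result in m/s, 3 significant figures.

v_e = Isp · g₀ = 228 × 9.8 = 2234.4 m/s.
By the Tsiolkovsky rocket equation, Δv = v_e · ln(m₀/m_f) = 2234.4 × ln(1.281) = 2234.4 × 0.2477 ≈ 553.5 m/s.

Δv ≈ 554 m/s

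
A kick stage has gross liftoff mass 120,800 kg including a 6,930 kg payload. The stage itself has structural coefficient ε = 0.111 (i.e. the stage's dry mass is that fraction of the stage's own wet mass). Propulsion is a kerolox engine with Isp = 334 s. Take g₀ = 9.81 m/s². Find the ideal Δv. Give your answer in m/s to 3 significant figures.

Stage wet mass = m₀ − payload = 120,800 − 6,930 = 113,870 kg.
Stage dry mass = ε × stage wet mass = 0.111 × 113,870 = 12,639.6 kg.
Burnout mass m_f = stage dry + payload = 12,639.6 + 6,930 = 19,569.6 kg.
v_e = Isp · g₀ = 334 × 9.81 = 3276.5 m/s.
Δv = v_e · ln(120,800/19,569.6) = 3276.5 × ln(6.173) = 3276.5 × 1.8202 ≈ 5964 m/s.

Δv ≈ 5960 m/s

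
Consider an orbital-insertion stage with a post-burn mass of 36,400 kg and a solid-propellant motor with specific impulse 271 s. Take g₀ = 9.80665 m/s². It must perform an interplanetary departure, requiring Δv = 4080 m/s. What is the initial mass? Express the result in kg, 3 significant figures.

initial mass ≈ 169000 kg

v_e = Isp · g₀ = 271 × 9.80665 = 2657.6 m/s.
By the Tsiolkovsky rocket equation, m₀/m_f = exp(Δv / v_e) = exp(4080 / 2657.6) = exp(1.5352) = 4.6423.
m₀ = m_f × 4.6423 = 36,400 × 4.6423 = 168,980 kg.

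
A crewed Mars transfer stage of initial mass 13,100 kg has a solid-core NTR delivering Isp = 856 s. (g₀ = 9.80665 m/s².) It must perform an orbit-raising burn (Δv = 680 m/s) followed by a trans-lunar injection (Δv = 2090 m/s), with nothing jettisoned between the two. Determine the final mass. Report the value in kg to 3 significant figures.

v_e = Isp · g₀ = 856 × 9.80665 = 8394.5 m/s.
After the first burn: m = 13100 × exp(−680/8394.5) = 13100 × 0.92219 = 12,080.7 kg.
After the second burn: m = 12,080.7 × exp(−2090/8394.5) = 12,080.7 × 0.77960 = 9,418.11 kg.

final mass ≈ 9420 kg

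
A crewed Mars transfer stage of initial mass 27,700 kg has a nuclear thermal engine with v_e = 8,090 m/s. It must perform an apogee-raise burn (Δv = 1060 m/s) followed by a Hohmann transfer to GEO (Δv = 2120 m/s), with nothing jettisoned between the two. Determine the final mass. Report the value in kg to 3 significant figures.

final mass ≈ 18700 kg

After the first burn: m = 27700 × exp(−1060/8090.0) = 27700 × 0.87720 = 24,298.4 kg.
After the second burn: m = 24,298.4 × exp(−2120/8090.0) = 24,298.4 × 0.76947 = 18,696.9 kg.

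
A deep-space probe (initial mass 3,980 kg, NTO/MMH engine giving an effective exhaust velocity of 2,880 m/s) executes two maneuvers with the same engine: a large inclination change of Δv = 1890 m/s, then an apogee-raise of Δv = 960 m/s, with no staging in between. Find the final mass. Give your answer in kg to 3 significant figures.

After the first burn: m = 3980 × exp(−1890/2880.0) = 3980 × 0.51879 = 2,064.78 kg.
After the second burn: m = 2,064.78 × exp(−960/2880.0) = 2,064.78 × 0.71653 = 1,479.48 kg.

final mass ≈ 1480 kg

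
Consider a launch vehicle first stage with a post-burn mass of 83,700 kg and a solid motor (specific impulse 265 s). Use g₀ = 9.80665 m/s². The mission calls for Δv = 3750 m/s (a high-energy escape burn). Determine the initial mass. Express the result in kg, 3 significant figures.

initial mass ≈ 354000 kg

v_e = Isp · g₀ = 265 × 9.80665 = 2598.8 m/s.
m₀/m_f = exp(Δv / v_e) = exp(3750 / 2598.8) = exp(1.4430) = 4.2334.
m₀ = m_f × 4.2334 = 83,700 × 4.2334 = 354,336 kg.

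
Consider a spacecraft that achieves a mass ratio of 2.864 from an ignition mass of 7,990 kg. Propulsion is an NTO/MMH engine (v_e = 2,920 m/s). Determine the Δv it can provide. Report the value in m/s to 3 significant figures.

Rocket equation: Δv = v_e · ln(2.864) = 2920.0 × 1.0522 ≈ 3072.5 m/s.

Δv ≈ 3070 m/s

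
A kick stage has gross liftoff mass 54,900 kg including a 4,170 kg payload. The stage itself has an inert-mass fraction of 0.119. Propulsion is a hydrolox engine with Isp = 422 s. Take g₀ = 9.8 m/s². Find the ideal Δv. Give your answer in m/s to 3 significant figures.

Δv ≈ 6960 m/s

Stage wet mass = m₀ − payload = 54,900 − 4,170 = 50,730 kg.
Stage dry mass = ε × stage wet mass = 0.119 × 50,730 = 6,036.87 kg.
Burnout mass m_f = stage dry + payload = 6,036.87 + 4,170 = 10,206.87 kg.
v_e = Isp · g₀ = 422 × 9.8 = 4135.6 m/s.
By the Tsiolkovsky rocket equation, Δv = v_e · ln(54,900/10,206.87) = 4135.6 × ln(5.379) = 4135.6 × 1.6825 ≈ 6958 m/s.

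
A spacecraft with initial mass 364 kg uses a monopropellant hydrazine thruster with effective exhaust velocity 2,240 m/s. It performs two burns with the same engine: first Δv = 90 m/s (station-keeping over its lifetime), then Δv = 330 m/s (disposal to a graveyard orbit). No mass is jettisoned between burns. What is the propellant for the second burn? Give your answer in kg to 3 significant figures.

propellant for the second burn ≈ 47.9 kg

After the first burn: m = 364 × exp(−90/2240.0) = 364 × 0.96062 = 349.666 kg.
After the second burn: m = 349.666 × exp(−330/2240.0) = 349.666 × 0.86302 = 301.769 kg.
Second-burn propellant = 349.666 − 301.769 = 47.897 kg.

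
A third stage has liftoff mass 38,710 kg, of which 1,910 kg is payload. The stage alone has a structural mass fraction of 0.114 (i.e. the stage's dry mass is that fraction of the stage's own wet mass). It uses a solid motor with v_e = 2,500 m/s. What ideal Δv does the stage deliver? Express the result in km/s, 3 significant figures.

Δv ≈ 4.62 km/s

Stage wet mass = m₀ − payload = 38,710 − 1,910 = 36,800 kg.
Stage dry mass = ε × stage wet mass = 0.114 × 36,800 = 4,195.2 kg.
Burnout mass m_f = stage dry + payload = 4,195.2 + 1,910 = 6,105.2 kg.
By the Tsiolkovsky rocket equation, Δv = v_e · ln(38,710/6,105.2) = 2500.0 × ln(6.34) = 2500.0 × 1.8470 ≈ 4617 m/s.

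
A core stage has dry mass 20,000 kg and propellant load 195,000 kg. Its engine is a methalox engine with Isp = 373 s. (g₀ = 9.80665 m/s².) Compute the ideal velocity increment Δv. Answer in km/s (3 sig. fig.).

v_e = Isp · g₀ = 373 × 9.80665 = 3657.9 m/s.
m₀ = m_dry + m_prop = 20,000 + 195,000 = 215,000 kg.
From the ideal rocket equation, Δv = v_e · ln(m₀/m_f) = 3657.9 × ln(10.75) = 3657.9 × 2.3749 ≈ 8687.1 m/s.

Δv ≈ 8.69 km/s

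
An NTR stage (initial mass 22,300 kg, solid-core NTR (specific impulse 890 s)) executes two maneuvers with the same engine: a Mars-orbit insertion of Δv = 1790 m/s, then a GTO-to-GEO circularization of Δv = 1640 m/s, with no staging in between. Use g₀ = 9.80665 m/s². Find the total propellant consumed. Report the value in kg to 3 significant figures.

v_e = Isp · g₀ = 890 × 9.80665 = 8727.9 m/s.
After the first burn: m = 22300 × exp(−1790/8727.9) = 22300 × 0.81457 = 18,164.9 kg.
After the second burn: m = 18,164.9 × exp(−1640/8727.9) = 18,164.9 × 0.82870 = 15,053.3 kg.
Total propellant = m₀ − m_final = 22300 − 15,053.3 = 7,246.7 kg.

total propellant consumed ≈ 7250 kg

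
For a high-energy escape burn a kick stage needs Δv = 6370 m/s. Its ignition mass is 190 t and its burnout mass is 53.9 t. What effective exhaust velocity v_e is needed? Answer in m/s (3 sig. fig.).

v_e ≈ 5060 m/s

ln(m₀/m_f) = ln(190000/53900) = ln(3.525) = 1.2599.
Using Δv = v_e ln(m₀/m_f): v_e = Δv / ln(m₀/m_f) = 6370 / 1.2599 = 5056.0 m/s.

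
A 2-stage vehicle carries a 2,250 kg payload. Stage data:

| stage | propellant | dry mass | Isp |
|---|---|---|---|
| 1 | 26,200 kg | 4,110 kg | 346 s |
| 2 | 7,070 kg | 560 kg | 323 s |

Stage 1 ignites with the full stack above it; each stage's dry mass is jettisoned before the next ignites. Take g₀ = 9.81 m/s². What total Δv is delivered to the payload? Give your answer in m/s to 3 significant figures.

Δv ≈ 7570 m/s

Ignition mass of stage 1 = 26,200+4,110 + 7,070+560 + 2,250 = 40,190 kg.
Stage 1: m₀ = 40,190 kg, m_f = 40,190 − 26,200 = 13,990 kg; Δv = 346×9.81×ln(2.873) = 3394.3×1.0553 ≈ 3582 m/s.
Stage 2: m₀ = 9,880 kg, m_f = 9,880 − 7,070 = 2,810 kg; Δv = 323×9.81×ln(3.516) = 3168.6×1.2573 ≈ 3984 m/s.
Total Δv = 3582 + 3984 = 7566 m/s.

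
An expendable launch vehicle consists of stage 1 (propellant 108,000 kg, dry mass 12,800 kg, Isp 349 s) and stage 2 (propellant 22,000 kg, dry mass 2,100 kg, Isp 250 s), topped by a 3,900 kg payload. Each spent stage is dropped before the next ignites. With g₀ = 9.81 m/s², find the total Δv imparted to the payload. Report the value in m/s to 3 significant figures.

Ignition mass of stage 1 = 108,000+12,800 + 22,000+2,100 + 3,900 = 148,800 kg.
Stage 1: m₀ = 148,800 kg, m_f = 148,800 − 108,000 = 40,800 kg; Δv = 349×9.81×ln(3.647) = 3423.7×1.2939 ≈ 4430 m/s.
Stage 2: m₀ = 28,000 kg, m_f = 28,000 − 22,000 = 6,000 kg; Δv = 250×9.81×ln(4.667) = 2452.5×1.5404 ≈ 3778 m/s.
Total Δv = 4430 + 3778 = 8208 m/s.

Δv ≈ 8210 m/s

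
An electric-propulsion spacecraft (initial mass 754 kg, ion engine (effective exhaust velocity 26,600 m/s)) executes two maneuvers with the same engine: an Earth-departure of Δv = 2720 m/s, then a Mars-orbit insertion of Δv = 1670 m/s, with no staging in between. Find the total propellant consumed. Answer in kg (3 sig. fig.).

After the first burn: m = 754 × exp(−2720/26600.0) = 754 × 0.90280 = 680.711 kg.
After the second burn: m = 680.711 × exp(−1670/26600.0) = 680.711 × 0.93915 = 639.29 kg.
Total propellant = m₀ − m_final = 754 − 639.29 = 114.71 kg.

total propellant consumed ≈ 115 kg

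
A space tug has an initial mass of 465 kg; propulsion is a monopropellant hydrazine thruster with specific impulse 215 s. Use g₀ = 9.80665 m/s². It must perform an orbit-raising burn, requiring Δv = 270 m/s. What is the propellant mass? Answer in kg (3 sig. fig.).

propellant mass ≈ 55.9 kg

v_e = Isp · g₀ = 215 × 9.80665 = 2108.4 m/s.
m₀/m_f = exp(Δv / v_e) = exp(270 / 2108.4) = exp(0.1281) = 1.1366.
m_f = 465 / 1.1366 = 409.115 kg, so propellant = m₀ − m_f = 465 − 409.115 = 55.885 kg.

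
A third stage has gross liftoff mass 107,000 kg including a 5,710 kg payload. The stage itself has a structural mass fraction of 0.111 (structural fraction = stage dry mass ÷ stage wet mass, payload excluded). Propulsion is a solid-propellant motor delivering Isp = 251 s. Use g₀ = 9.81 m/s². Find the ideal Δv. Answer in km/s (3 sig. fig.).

Stage wet mass = m₀ − payload = 107,000 − 5,710 = 101,290 kg.
Stage dry mass = ε × stage wet mass = 0.111 × 101,290 = 11,243.2 kg.
Burnout mass m_f = stage dry + payload = 11,243.2 + 5,710 = 16,953.2 kg.
v_e = Isp · g₀ = 251 × 9.81 = 2462.3 m/s.
Δv = v_e · ln(107,000/16,953.2) = 2462.3 × ln(6.311) = 2462.3 × 1.8424 ≈ 4536 m/s.

Δv ≈ 4.54 km/s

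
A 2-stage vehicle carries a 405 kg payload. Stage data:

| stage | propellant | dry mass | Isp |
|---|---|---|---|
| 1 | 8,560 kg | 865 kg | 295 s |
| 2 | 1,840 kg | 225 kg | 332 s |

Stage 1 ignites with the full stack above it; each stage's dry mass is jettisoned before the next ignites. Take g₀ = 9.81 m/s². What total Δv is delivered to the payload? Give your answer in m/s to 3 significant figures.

Ignition mass of stage 1 = 8,560+865 + 1,840+225 + 405 = 11,895 kg.
Stage 1: m₀ = 11,895 kg, m_f = 11,895 − 8,560 = 3,335 kg; Δv = 295×9.81×ln(3.567) = 2894.0×1.2716 ≈ 3680 m/s.
Stage 2: m₀ = 2,470 kg, m_f = 2,470 − 1,840 = 630 kg; Δv = 332×9.81×ln(3.921) = 3256.9×1.3663 ≈ 4450 m/s.
Total Δv = 3680 + 4450 = 8130 m/s.

Δv ≈ 8130 m/s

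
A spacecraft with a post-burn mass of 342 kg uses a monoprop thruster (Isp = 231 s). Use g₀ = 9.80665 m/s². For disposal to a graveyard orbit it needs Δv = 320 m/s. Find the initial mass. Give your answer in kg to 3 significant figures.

initial mass ≈ 394 kg

v_e = Isp · g₀ = 231 × 9.80665 = 2265.3 m/s.
From the ideal rocket equation, m₀/m_f = exp(Δv / v_e) = exp(320 / 2265.3) = exp(0.1413) = 1.1517.
m₀ = m_f × 1.1517 = 342 × 1.1517 = 393.881 kg.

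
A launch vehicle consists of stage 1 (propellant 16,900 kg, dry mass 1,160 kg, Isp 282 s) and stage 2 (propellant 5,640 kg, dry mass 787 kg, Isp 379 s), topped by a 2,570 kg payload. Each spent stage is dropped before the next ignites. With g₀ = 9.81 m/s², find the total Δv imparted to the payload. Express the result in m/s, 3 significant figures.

Δv ≈ 6380 m/s

Ignition mass of stage 1 = 16,900+1,160 + 5,640+787 + 2,570 = 27,057 kg.
Stage 1: m₀ = 27,057 kg, m_f = 27,057 − 16,900 = 10,157 kg; Δv = 282×9.81×ln(2.664) = 2766.4×0.9798 ≈ 2710 m/s.
Stage 2: m₀ = 8,997 kg, m_f = 8,997 − 5,640 = 3,357 kg; Δv = 379×9.81×ln(2.68) = 3718.0×0.9858 ≈ 3665 m/s.
Total Δv = 2710 + 3665 = 6375 m/s.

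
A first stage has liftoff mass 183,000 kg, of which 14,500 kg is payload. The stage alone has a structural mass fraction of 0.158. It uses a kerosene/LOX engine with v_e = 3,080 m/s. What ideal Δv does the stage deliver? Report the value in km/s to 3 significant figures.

Δv ≈ 4.60 km/s

Stage wet mass = m₀ − payload = 183,000 − 14,500 = 168,500 kg.
Stage dry mass = ε × stage wet mass = 0.158 × 168,500 = 26,623 kg.
Burnout mass m_f = stage dry + payload = 26,623 + 14,500 = 41,123 kg.
Using Δv = v_e ln(m₀/m_f): Δv = v_e · ln(183,000/41,123) = 3080.0 × ln(4.45) = 3080.0 × 1.4929 ≈ 4598 m/s.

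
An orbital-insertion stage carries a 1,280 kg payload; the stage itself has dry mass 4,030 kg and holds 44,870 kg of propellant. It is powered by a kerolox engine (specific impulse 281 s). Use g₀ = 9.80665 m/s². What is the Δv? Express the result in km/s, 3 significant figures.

Δv ≈ 6.19 km/s

v_e = Isp · g₀ = 281 × 9.80665 = 2755.7 m/s.
m₀ = payload + dry + propellant = 1,280 + 4,030 + 44,870 = 50,180 kg.
m_f = payload + dry = 1,280 + 4,030 = 5,310 kg.
From the ideal rocket equation, Δv = v_e · ln(m₀/m_f) = 2755.7 × ln(9.45) = 2755.7 × 2.2460 ≈ 6189.3 m/s.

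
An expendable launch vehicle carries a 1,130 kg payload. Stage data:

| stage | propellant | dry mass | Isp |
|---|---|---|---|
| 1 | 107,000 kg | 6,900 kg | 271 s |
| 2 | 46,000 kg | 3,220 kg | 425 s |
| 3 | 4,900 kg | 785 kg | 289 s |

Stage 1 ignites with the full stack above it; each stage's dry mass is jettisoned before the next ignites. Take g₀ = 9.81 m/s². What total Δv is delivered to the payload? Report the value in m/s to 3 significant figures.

Ignition mass of stage 1 = 107,000+6,900 + 46,000+3,220 + 4,900+785 + 1,130 = 169,935 kg.
Stage 1: m₀ = 169,935 kg, m_f = 169,935 − 107,000 = 62,935 kg; Δv = 271×9.81×ln(2.7) = 2658.5×0.9933 ≈ 2641 m/s.
Stage 2: m₀ = 56,035 kg, m_f = 56,035 − 46,000 = 10,035 kg; Δv = 425×9.81×ln(5.584) = 4169.2×1.7199 ≈ 7171 m/s.
Stage 3: m₀ = 6,815 kg, m_f = 6,815 − 4,900 = 1,915 kg; Δv = 289×9.81×ln(3.559) = 2835.1×1.2694 ≈ 3599 m/s.
Total Δv = 2641 + 7171 + 3599 = 13411 m/s.

Δv ≈ 13400 m/s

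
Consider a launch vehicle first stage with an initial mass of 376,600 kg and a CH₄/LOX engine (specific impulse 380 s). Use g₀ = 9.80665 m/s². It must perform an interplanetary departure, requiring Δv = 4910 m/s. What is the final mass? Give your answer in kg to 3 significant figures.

final mass ≈ 101000 kg

v_e = Isp · g₀ = 380 × 9.80665 = 3726.5 m/s.
By the Tsiolkovsky rocket equation, m₀/m_f = exp(Δv / v_e) = exp(4910 / 3726.5) = exp(1.3176) = 3.7344.
m_f = m₀ / 3.7344 = 376,600 / 3.7344 = 100,846 kg.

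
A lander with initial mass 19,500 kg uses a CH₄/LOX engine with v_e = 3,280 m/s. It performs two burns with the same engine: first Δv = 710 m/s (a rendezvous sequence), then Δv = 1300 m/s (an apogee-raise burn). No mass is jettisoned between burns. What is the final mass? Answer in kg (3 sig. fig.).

After the first burn: m = 19500 × exp(−710/3280.0) = 19500 × 0.80536 = 15,704.5 kg.
After the second burn: m = 15,704.5 × exp(−1300/3280.0) = 15,704.5 × 0.67278 = 10,565.7 kg.

final mass ≈ 10600 kg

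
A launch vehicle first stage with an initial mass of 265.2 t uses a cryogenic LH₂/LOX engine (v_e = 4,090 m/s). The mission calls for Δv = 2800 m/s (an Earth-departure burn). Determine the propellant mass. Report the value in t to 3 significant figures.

propellant mass ≈ 131 t

m₀/m_f = exp(Δv / v_e) = exp(2800 / 4090.0) = exp(0.6846) = 1.9830.
m_f = 265.2 / 1.9830 = 133.737 t, so propellant = m₀ − m_f = 265.2 − 133.737 = 131.463 t.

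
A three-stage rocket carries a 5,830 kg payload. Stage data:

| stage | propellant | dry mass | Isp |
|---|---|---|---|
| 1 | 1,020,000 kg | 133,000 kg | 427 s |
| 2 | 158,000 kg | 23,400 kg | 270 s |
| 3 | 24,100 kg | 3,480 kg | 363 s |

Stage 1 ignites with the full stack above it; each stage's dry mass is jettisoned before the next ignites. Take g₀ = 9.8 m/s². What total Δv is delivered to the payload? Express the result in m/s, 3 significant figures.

Ignition mass of stage 1 = 1,020,000+133,000 + 158,000+23,400 + 24,100+3,480 + 5,830 = 1,367,810 kg.
Stage 1: m₀ = 1,367,810 kg, m_f = 1,367,810 − 1,020,000 = 347,810 kg; Δv = 427×9.8×ln(3.933) = 4184.6×1.3693 ≈ 5730 m/s.
Stage 2: m₀ = 214,810 kg, m_f = 214,810 − 158,000 = 56,810 kg; Δv = 270×9.8×ln(3.781) = 2646.0×1.3300 ≈ 3519 m/s.
Stage 3: m₀ = 33,410 kg, m_f = 33,410 − 24,100 = 9,310 kg; Δv = 363×9.8×ln(3.589) = 3557.4×1.2778 ≈ 4546 m/s.
Total Δv = 5730 + 3519 + 4546 = 13795 m/s.

Δv ≈ 13800 m/s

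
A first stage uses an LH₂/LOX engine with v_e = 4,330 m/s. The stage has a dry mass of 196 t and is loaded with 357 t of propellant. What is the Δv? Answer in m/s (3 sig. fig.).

Δv ≈ 4490 m/s

m₀ = m_dry + m_prop = 196 + 357 = 553 t.
From the ideal rocket equation, Δv = v_e · ln(m₀/m_f) = 4330.0 × ln(2.821) = 4330.0 × 1.0372 ≈ 4491.3 m/s.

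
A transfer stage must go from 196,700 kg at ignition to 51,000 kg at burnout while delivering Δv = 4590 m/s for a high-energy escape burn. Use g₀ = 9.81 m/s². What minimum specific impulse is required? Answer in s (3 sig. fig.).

Isp ≈ 347 s

ln(m₀/m_f) = ln(196700/51000) = ln(3.857) = 1.3499.
Rocket equation: v_e = Δv / ln(m₀/m_f) = 4590 / 1.3499 = 3400.4 m/s.
Isp = v_e / g₀ = 3400.4 / 9.81 = 346.6 s.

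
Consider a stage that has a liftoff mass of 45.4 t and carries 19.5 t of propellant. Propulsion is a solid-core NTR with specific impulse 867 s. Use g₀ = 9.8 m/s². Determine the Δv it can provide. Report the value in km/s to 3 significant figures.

v_e = Isp · g₀ = 867 × 9.8 = 8496.6 m/s.
m_f = m₀ − m_prop = 45.4 − 19.5 = 25.9 t.
Rocket equation: Δv = v_e · ln(m₀/m_f) = 8496.6 × ln(1.753) = 8496.6 × 0.5613 ≈ 4768.9 m/s.

Δv ≈ 4.77 km/s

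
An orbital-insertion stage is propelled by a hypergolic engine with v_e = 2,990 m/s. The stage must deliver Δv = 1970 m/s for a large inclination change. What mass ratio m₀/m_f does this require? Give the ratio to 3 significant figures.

Using Δv = v_e ln(m₀/m_f): m₀/m_f = exp(Δv / v_e) = exp(1970 / 2990.0) = exp(0.6589) = 1.9326.

mass ratio ≈ 1.93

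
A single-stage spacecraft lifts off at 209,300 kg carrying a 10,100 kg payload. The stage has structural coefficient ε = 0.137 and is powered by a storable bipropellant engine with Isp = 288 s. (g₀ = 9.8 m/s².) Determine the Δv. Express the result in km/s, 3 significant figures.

Δv ≈ 4.86 km/s

Stage wet mass = m₀ − payload = 209,300 − 10,100 = 199,200 kg.
Stage dry mass = ε × stage wet mass = 0.137 × 199,200 = 27,290.4 kg.
Burnout mass m_f = stage dry + payload = 27,290.4 + 10,100 = 37,390.4 kg.
v_e = Isp · g₀ = 288 × 9.8 = 2822.4 m/s.
Δv = v_e · ln(209,300/37,390.4) = 2822.4 × ln(5.598) = 2822.4 × 1.7224 ≈ 4861 m/s.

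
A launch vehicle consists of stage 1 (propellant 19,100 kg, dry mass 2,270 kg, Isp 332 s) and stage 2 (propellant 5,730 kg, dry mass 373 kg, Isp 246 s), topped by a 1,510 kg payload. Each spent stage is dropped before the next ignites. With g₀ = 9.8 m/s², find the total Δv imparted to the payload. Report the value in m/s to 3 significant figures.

Ignition mass of stage 1 = 19,100+2,270 + 5,730+373 + 1,510 = 28,983 kg.
Stage 1: m₀ = 28,983 kg, m_f = 28,983 − 19,100 = 9,883 kg; Δv = 332×9.8×ln(2.933) = 3253.6×1.0759 ≈ 3501 m/s.
Stage 2: m₀ = 7,613 kg, m_f = 7,613 − 5,730 = 1,883 kg; Δv = 246×9.8×ln(4.043) = 2410.8×1.3970 ≈ 3368 m/s.
Total Δv = 3501 + 3368 = 6869 m/s.

Δv ≈ 6870 m/s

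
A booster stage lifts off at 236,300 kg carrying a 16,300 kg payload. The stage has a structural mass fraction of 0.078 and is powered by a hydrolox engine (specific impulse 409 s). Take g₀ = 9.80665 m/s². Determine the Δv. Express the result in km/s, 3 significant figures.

Stage wet mass = m₀ − payload = 236,300 − 16,300 = 220,000 kg.
Stage dry mass = ε × stage wet mass = 0.078 × 220,000 = 17,160 kg.
Burnout mass m_f = stage dry + payload = 17,160 + 16,300 = 33,460 kg.
v_e = Isp · g₀ = 409 × 9.80665 = 4010.9 m/s.
Rocket equation: Δv = v_e · ln(236,300/33,460) = 4010.9 × ln(7.062) = 4010.9 × 1.9548 ≈ 7840 m/s.

Δv ≈ 7.84 km/s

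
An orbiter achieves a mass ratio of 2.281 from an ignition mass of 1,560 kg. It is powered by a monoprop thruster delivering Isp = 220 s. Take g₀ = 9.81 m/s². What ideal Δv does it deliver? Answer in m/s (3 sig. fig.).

Δv ≈ 1780 m/s

v_e = Isp · g₀ = 220 × 9.81 = 2158.2 m/s.
Δv = v_e · ln(2.281) = 2158.2 × 0.8246 ≈ 1779.7 m/s.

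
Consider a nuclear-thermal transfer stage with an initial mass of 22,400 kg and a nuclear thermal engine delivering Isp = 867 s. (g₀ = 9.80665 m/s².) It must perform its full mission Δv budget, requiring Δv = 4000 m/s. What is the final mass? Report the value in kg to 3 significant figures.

v_e = Isp · g₀ = 867 × 9.80665 = 8502.4 m/s.
By the Tsiolkovsky rocket equation, m₀/m_f = exp(Δv / v_e) = exp(4000 / 8502.4) = exp(0.4705) = 1.6007.
m_f = m₀ / 1.6007 = 22,400 / 1.6007 = 13,993.9 kg.

final mass ≈ 14000 kg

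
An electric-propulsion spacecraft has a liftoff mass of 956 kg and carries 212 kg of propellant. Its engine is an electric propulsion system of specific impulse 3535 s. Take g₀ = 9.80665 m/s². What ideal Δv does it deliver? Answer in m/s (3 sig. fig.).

v_e = Isp · g₀ = 3535 × 9.80665 = 34666.5 m/s.
m_f = m₀ − m_prop = 956 − 212 = 744 kg.
Rocket equation: Δv = v_e · ln(m₀/m_f) = 34666.5 × ln(1.285) = 34666.5 × 0.2507 ≈ 8691.5 m/s.

Δv ≈ 8690 m/s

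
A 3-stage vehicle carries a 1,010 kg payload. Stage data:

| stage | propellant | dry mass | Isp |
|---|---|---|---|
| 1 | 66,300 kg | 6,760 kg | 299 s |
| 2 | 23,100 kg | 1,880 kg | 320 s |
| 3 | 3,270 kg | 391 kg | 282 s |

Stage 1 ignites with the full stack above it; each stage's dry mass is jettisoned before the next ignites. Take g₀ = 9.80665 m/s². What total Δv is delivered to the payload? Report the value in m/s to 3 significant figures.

Ignition mass of stage 1 = 66,300+6,760 + 23,100+1,880 + 3,270+391 + 1,010 = 102,711 kg.
Stage 1: m₀ = 102,711 kg, m_f = 102,711 − 66,300 = 36,411 kg; Δv = 299×9.80665×ln(2.821) = 2932.2×1.0370 ≈ 3041 m/s.
Stage 2: m₀ = 29,651 kg, m_f = 29,651 − 23,100 = 6,551 kg; Δv = 320×9.80665×ln(4.526) = 3138.1×1.5099 ≈ 4738 m/s.
Stage 3: m₀ = 4,671 kg, m_f = 4,671 − 3,270 = 1,401 kg; Δv = 282×9.80665×ln(3.334) = 2765.5×1.2042 ≈ 3330 m/s.
Total Δv = 3041 + 4738 + 3330 = 11109 m/s.

Δv ≈ 11100 m/s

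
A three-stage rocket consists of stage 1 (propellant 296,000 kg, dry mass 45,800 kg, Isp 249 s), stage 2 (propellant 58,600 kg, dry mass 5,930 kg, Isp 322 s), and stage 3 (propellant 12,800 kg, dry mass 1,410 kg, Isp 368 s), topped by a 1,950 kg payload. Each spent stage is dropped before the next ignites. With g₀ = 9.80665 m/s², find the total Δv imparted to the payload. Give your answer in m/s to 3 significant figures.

Δv ≈ 12700 m/s

Ignition mass of stage 1 = 296,000+45,800 + 58,600+5,930 + 12,800+1,410 + 1,950 = 422,490 kg.
Stage 1: m₀ = 422,490 kg, m_f = 422,490 − 296,000 = 126,490 kg; Δv = 249×9.80665×ln(3.34) = 2441.9×1.2060 ≈ 2945 m/s.
Stage 2: m₀ = 80,690 kg, m_f = 80,690 − 58,600 = 22,090 kg; Δv = 322×9.80665×ln(3.653) = 3157.7×1.2955 ≈ 4091 m/s.
Stage 3: m₀ = 16,160 kg, m_f = 16,160 − 12,800 = 3,360 kg; Δv = 368×9.80665×ln(4.81) = 3608.8×1.5706 ≈ 5668 m/s.
Total Δv = 2945 + 4091 + 5668 = 12704 m/s.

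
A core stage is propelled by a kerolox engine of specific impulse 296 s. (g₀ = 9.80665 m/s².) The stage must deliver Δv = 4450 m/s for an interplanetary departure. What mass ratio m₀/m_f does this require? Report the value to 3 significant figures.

mass ratio ≈ 4.63

v_e = Isp · g₀ = 296 × 9.80665 = 2902.8 m/s.
m₀/m_f = exp(Δv / v_e) = exp(4450 / 2902.8) = exp(1.5330) = 4.6321.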